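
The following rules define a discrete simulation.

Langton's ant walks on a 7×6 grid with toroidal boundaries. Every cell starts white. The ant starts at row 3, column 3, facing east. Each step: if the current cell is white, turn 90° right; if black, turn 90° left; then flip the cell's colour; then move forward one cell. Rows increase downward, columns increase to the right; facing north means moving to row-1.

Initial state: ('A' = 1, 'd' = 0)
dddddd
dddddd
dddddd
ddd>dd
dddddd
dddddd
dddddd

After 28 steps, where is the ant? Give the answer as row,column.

0) dddddd
dddddd
dddddd
ddd>dd
dddddd
dddddd
dddddd
1) dddddd
dddddd
dddddd
dddAdd
dddvdd
dddddd
dddddd
2) dddddd
dddddd
dddddd
dddAdd
dd<Add
dddddd
dddddd
3) dddddd
dddddd
dddddd
dd^Add
ddAAdd
dddddd
dddddd
4) dddddd
dddddd
dddddd
ddA>dd
ddAAdd
dddddd
dddddd
5) dddddd
dddddd
ddd^dd
ddAddd
ddAAdd
dddddd
dddddd
6) dddddd
dddddd
dddA>d
ddAddd
ddAAdd
dddddd
dddddd
7) dddddd
dddddd
dddAAd
ddAdvd
ddAAdd
dddddd
dddddd
8) dddddd
dddddd
dddAAd
ddA<Ad
ddAAdd
dddddd
dddddd
9) dddddd
dddddd
ddd^Ad
ddAAAd
ddAAdd
dddddd
dddddd
10) dddddd
dddddd
dd<dAd
ddAAAd
ddAAdd
dddddd
dddddd
11) dddddd
dd^ddd
ddAdAd
ddAAAd
ddAAdd
dddddd
dddddd
12) dddddd
ddA>dd
ddAdAd
ddAAAd
ddAAdd
dddddd
dddddd
13) dddddd
ddAAdd
ddAvAd
ddAAAd
ddAAdd
dddddd
dddddd
14) dddddd
ddAAdd
dd<AAd
ddAAAd
ddAAdd
dddddd
dddddd
15) dddddd
ddAAdd
dddAAd
ddvAAd
ddAAdd
dddddd
dddddd
16) dddddd
ddAAdd
dddAAd
ddd>Ad
ddAAdd
dddddd
dddddd
17) dddddd
ddAAdd
ddd^Ad
ddddAd
ddAAdd
dddddd
dddddd
18) dddddd
ddAAdd
dd<dAd
ddddAd
ddAAdd
dddddd
dddddd
19) dddddd
dd^Add
ddAdAd
ddddAd
ddAAdd
dddddd
dddddd
20) dddddd
d<dAdd
ddAdAd
ddddAd
ddAAdd
dddddd
dddddd
21) d^dddd
dAdAdd
ddAdAd
ddddAd
ddAAdd
dddddd
dddddd
22) dA>ddd
dAdAdd
ddAdAd
ddddAd
ddAAdd
dddddd
dddddd
23) dAAddd
dAvAdd
ddAdAd
ddddAd
ddAAdd
dddddd
dddddd
24) dAAddd
d<AAdd
ddAdAd
ddddAd
ddAAdd
dddddd
dddddd
25) dAAddd
ddAAdd
dvAdAd
ddddAd
ddAAdd
dddddd
dddddd
26) dAAddd
ddAAdd
<AAdAd
ddddAd
ddAAdd
dddddd
dddddd
27) dAAddd
^dAAdd
AAAdAd
ddddAd
ddAAdd
dddddd
dddddd
28) dAAddd
A>AAdd
AAAdAd
ddddAd
ddAAdd
dddddd
dddddd

1,1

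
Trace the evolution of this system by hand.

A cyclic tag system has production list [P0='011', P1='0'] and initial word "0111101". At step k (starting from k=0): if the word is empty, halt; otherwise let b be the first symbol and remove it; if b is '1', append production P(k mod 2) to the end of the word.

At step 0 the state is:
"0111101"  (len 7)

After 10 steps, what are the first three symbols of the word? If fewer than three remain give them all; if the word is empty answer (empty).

gen 0: "0111101"  (len 7)
gen 1: "111101"  (len 6)
gen 2: "111010"  (len 6)
gen 3: "11010011"  (len 8)
gen 4: "10100110"  (len 8)
gen 5: "0100110011"  (len 10)
gen 6: "100110011"  (len 9)
gen 7: "00110011011"  (len 11)
gen 8: "0110011011"  (len 10)
gen 9: "110011011"  (len 9)
gen 10: "100110110"  (len 9)

100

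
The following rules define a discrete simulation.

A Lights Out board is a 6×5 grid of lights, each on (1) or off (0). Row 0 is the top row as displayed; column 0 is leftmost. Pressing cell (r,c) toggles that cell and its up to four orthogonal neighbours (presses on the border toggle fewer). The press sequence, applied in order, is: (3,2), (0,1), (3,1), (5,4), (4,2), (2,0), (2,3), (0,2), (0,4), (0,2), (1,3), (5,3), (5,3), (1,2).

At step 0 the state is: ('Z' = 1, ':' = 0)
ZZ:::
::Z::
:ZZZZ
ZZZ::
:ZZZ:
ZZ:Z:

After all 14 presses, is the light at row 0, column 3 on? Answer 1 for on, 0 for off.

0

[0] ZZ:::
::Z::
:ZZZZ
ZZZ::
:ZZZ:
ZZ:Z:
[1] ZZ:::
::Z::
:Z:ZZ
Z::Z:
:Z:Z:
ZZ:Z:
[2] ::Z::
:ZZ::
:Z:ZZ
Z::Z:
:Z:Z:
ZZ:Z:
[3] ::Z::
:ZZ::
:::ZZ
:ZZZ:
:::Z:
ZZ:Z:
[4] ::Z::
:ZZ::
:::ZZ
:ZZZ:
:::ZZ
ZZ::Z
[5] ::Z::
:ZZ::
:::ZZ
:Z:Z:
:ZZ:Z
ZZZ:Z
[6] ::Z::
ZZZ::
ZZ:ZZ
ZZ:Z:
:ZZ:Z
ZZZ:Z
[7] ::Z::
ZZZZ:
ZZZ::
ZZ:::
:ZZ:Z
ZZZ:Z
[8] :Z:Z:
ZZ:Z:
ZZZ::
ZZ:::
:ZZ:Z
ZZZ:Z
[9] :Z::Z
ZZ:ZZ
ZZZ::
ZZ:::
:ZZ:Z
ZZZ:Z
[10] ::ZZZ
ZZZZZ
ZZZ::
ZZ:::
:ZZ:Z
ZZZ:Z
[11] ::Z:Z
ZZ:::
ZZZZ:
ZZ:::
:ZZ:Z
ZZZ:Z
[12] ::Z:Z
ZZ:::
ZZZZ:
ZZ:::
:ZZZZ
ZZ:Z:
[13] ::Z:Z
ZZ:::
ZZZZ:
ZZ:::
:ZZ:Z
ZZZ:Z
[14] ::::Z
Z:ZZ:
ZZ:Z:
ZZ:::
:ZZ:Z
ZZZ:Z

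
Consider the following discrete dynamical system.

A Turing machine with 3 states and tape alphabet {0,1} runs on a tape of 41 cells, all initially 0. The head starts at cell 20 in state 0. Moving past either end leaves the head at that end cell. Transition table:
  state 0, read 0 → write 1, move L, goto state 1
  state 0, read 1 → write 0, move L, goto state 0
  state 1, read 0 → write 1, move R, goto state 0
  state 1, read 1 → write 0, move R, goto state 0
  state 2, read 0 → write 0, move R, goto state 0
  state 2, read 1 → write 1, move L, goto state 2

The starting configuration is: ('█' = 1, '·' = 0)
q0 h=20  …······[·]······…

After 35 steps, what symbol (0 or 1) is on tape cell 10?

t=0: q0 h=20  …······[·]······…
t=1: q1 h=19  …······[·]█·····…
t=2: q0 h=20  …·····█[█]······…
t=3: q0 h=19  …······[█]······…
t=4: q0 h=18  …······[·]······…
t=5: q1 h=17  …······[·]█·····…
t=6: q0 h=18  …·····█[█]······…
t=7: q0 h=17  …······[█]······…
t=8: q0 h=16  …······[·]······…
t=9: q1 h=15  …······[·]█·····…
t=10: q0 h=16  …·····█[█]······…
t=11: q0 h=15  …······[█]······…
t=12: q0 h=14  …······[·]······…
t=13: q1 h=13  …······[·]█·····…
t=14: q0 h=14  …·····█[█]······…
t=15: q0 h=13  …······[█]······…
t=16: q0 h=12  …······[·]······…
t=17: q1 h=11  …······[·]█·····…
t=18: q0 h=12  …·····█[█]······…
t=19: q0 h=11  …······[█]······…
t=20: q0 h=10  …······[·]······…
t=21: q1 h= 9  …······[·]█·····…
t=22: q0 h=10  …·····█[█]······…
t=23: q0 h= 9  …······[█]······…
t=24: q0 h= 8  …······[·]······…
t=25: q1 h= 7  …······[·]█·····…
t=26: q0 h= 8  …·····█[█]······…
t=27: q0 h= 7  …······[█]······…
t=28: q0 h= 6  |······[·]······…
t=29: q1 h= 5  |·····[·]█·····…
t=30: q0 h= 6  |·····█[█]······…
t=31: q0 h= 5  |·····[█]······…
t=32: q0 h= 4  |····[·]······…
t=33: q1 h= 3  |···[·]█·····…
t=34: q0 h= 4  |···█[█]······…
t=35: q0 h= 3  |···[█]······…

0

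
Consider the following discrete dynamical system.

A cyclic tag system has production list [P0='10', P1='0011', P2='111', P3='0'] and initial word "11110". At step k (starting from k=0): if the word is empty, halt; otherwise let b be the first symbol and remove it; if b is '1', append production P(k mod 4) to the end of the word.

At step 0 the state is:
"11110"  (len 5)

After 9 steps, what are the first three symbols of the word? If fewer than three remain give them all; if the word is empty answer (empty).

111

[0] "11110"  (len 5)
[1] "111010"  (len 6)
[2] "110100011"  (len 9)
[3] "10100011111"  (len 11)
[4] "01000111110"  (len 11)
[5] "1000111110"  (len 10)
[6] "0001111100011"  (len 13)
[7] "001111100011"  (len 12)
[8] "01111100011"  (len 11)
[9] "1111100011"  (len 10)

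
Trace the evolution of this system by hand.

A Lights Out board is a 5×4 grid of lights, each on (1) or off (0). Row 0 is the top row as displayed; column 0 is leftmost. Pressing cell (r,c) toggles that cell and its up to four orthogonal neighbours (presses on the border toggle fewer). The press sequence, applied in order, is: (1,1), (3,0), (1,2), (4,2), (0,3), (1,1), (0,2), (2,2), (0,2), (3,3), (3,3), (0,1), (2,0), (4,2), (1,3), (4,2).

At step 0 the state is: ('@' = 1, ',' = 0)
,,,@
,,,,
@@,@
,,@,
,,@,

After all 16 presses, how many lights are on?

[0] ,,,@
,,,,
@@,@
,,@,
,,@,
[1] ,@,@
@@@,
@,,@
,,@,
,,@,
[2] ,@,@
@@@,
,,,@
@@@,
@,@,
[3] ,@@@
@,,@
,,@@
@@@,
@,@,
[4] ,@@@
@,,@
,,@@
@@,,
@@,@
[5] ,@,,
@,,,
,,@@
@@,,
@@,@
[6] ,,,,
,@@,
,@@@
@@,,
@@,@
[7] ,@@@
,@,,
,@@@
@@,,
@@,@
[8] ,@@@
,@@,
,,,,
@@@,
@@,@
[9] ,,,,
,@,,
,,,,
@@@,
@@,@
[10] ,,,,
,@,,
,,,@
@@,@
@@,,
[11] ,,,,
,@,,
,,,,
@@@,
@@,@
[12] @@@,
,,,,
,,,,
@@@,
@@,@
[13] @@@,
@,,,
@@,,
,@@,
@@,@
[14] @@@,
@,,,
@@,,
,@,,
@,@,
[15] @@@@
@,@@
@@,@
,@,,
@,@,
[16] @@@@
@,@@
@@,@
,@@,
@@,@

15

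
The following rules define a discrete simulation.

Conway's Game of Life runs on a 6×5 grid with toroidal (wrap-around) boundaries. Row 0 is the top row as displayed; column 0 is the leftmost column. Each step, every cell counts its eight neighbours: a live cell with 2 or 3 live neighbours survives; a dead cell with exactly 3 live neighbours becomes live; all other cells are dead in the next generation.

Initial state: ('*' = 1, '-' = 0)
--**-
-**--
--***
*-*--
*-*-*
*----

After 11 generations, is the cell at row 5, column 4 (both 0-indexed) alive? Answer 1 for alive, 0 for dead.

[0] --**-
-**--
--***
*-*--
*-*-*
*----
[1] --**-
-*--*
*---*
*-*--
*--**
*-*--
[2] *-***
-**-*
---**
-----
*-**-
*-*--
[3] -----
-*---
*-***
--*--
--***
*----
[4] -----
*****
*-***
*----
-****
---**
[5] -*---
-----
-----
-----
-**--
*---*
[6] *----
-----
-----
-----
**---
*-*--
[7] -*---
-----
-----
-----
**---
*---*
[8] *----
-----
-----
-----
**--*
----*
[9] -----
-----
-----
*----
*---*
-*--*
[10] -----
-----
-----
*---*
-*--*
----*
[11] -----
-----
-----
*---*
---**
*----

0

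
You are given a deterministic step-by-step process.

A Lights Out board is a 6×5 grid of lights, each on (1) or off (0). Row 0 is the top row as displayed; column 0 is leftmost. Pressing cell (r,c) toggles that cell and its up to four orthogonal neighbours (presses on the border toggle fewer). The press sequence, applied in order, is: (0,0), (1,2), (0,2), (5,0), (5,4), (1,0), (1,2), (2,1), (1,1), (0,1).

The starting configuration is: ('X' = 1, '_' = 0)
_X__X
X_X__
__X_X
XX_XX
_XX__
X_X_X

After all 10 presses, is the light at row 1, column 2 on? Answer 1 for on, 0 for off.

1

t=0: _X__X
X_X__
__X_X
XX_XX
_XX__
X_X_X
t=1: X___X
__X__
__X_X
XX_XX
_XX__
X_X_X
t=2: X_X_X
_X_X_
____X
XX_XX
_XX__
X_X_X
t=3: XX_XX
_XXX_
____X
XX_XX
_XX__
X_X_X
t=4: XX_XX
_XXX_
____X
XX_XX
XXX__
_XX_X
t=5: XX_XX
_XXX_
____X
XX_XX
XXX_X
_XXX_
t=6: _X_XX
X_XX_
X___X
XX_XX
XXX_X
_XXX_
t=7: _XXXX
XX___
X_X_X
XX_XX
XXX_X
_XXX_
t=8: _XXXX
X____
_X__X
X__XX
XXX_X
_XXX_
t=9: __XXX
_XX__
____X
X__XX
XXX_X
_XXX_
t=10: XX_XX
__X__
____X
X__XX
XXX_X
_XXX_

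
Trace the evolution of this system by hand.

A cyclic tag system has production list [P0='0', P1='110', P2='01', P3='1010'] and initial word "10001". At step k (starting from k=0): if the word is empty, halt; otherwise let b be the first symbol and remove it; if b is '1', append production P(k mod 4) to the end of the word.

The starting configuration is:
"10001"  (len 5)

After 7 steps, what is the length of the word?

t=0: "10001"  (len 5)
t=1: "00010"  (len 5)
t=2: "0010"  (len 4)
t=3: "010"  (len 3)
t=4: "10"  (len 2)
t=5: "00"  (len 2)
t=6: "0"  (len 1)
t=7: (halted — word empty)

0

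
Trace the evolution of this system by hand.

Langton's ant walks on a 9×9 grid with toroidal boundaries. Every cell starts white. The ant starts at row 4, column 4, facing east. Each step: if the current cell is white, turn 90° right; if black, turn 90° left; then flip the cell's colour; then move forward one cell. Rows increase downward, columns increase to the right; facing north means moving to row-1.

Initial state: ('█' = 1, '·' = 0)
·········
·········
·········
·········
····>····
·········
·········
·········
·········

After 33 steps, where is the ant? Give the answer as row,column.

3,2

[0] ·········
·········
·········
·········
····>····
·········
·········
·········
·········
[1] ·········
·········
·········
·········
····█····
····v····
·········
·········
·········
[2] ·········
·········
·········
·········
····█····
···<█····
·········
·········
·········
[3] ·········
·········
·········
·········
···^█····
···██····
·········
·········
·········
[4] ·········
·········
·········
·········
···█>····
···██····
·········
·········
·········
[5] ·········
·········
·········
····^····
···█·····
···██····
·········
·········
·········
[6] ·········
·········
·········
····█>···
···█·····
···██····
·········
·········
·········
[7] ·········
·········
·········
····██···
···█·v···
···██····
·········
·········
·········
[8] ·········
·········
·········
····██···
···█<█···
···██····
·········
·········
·········
[9] ·········
·········
·········
····^█···
···███···
···██····
·········
·········
·········
[10] ·········
·········
·········
···<·█···
···███···
···██····
·········
·········
·········
[11] ·········
·········
···^·····
···█·█···
···███···
···██····
·········
·········
·········
[12] ·········
·········
···█>····
···█·█···
···███···
···██····
·········
·········
·········
[13] ·········
·········
···██····
···█v█···
···███···
···██····
·········
·········
·········
[14] ·········
·········
···██····
···<██···
···███···
···██····
·········
·········
·········
[15] ·········
·········
···██····
····██···
···v██···
···██····
·········
·········
·········
[16] ·········
·········
···██····
····██···
····>█···
···██····
·········
·········
·········
[17] ·········
·········
···██····
····^█···
·····█···
···██····
·········
·········
·········
[18] ·········
·········
···██····
···<·█···
·····█···
···██····
·········
·········
·········
[19] ·········
·········
···^█····
···█·█···
·····█···
···██····
·········
·········
·········
[20] ·········
·········
··<·█····
···█·█···
·····█···
···██····
·········
·········
·········
[21] ·········
··^······
··█·█····
···█·█···
·····█···
···██····
·········
·········
·········
[22] ·········
··█>·····
··█·█····
···█·█···
·····█···
···██····
·········
·········
·········
[23] ·········
··██·····
··█v█····
···█·█···
·····█···
···██····
·········
·········
·········
[24] ·········
··██·····
··<██····
···█·█···
·····█···
···██····
·········
·········
·········
[25] ·········
··██·····
···██····
··v█·█···
·····█···
···██····
·········
·········
·········
[26] ·········
··██·····
···██····
·<██·█···
·····█···
···██····
·········
·········
·········
[27] ·········
··██·····
·^·██····
·███·█···
·····█···
···██····
·········
·········
·········
[28] ·········
··██·····
·█>██····
·███·█···
·····█···
···██····
·········
·········
·········
[29] ·········
··██·····
·████····
·█v█·█···
·····█···
···██····
·········
·········
·········
[30] ·········
··██·····
·████····
·█·>·█···
·····█···
···██····
·········
·········
·········
[31] ·········
··██·····
·██^█····
·█···█···
·····█···
···██····
·········
·········
·········
[32] ·········
··██·····
·█<·█····
·█···█···
·····█···
···██····
·········
·········
·········
[33] ·········
··██·····
·█··█····
·█v··█···
·····█···
···██····
·········
·········
·········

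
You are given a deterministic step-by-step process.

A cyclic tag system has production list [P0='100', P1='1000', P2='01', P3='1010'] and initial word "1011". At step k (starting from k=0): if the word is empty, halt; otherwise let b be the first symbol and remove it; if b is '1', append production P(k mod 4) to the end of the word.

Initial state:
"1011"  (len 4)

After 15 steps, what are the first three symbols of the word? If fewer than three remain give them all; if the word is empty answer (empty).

gen 0: "1011"  (len 4)
gen 1: "011100"  (len 6)
gen 2: "11100"  (len 5)
gen 3: "110001"  (len 6)
gen 4: "100011010"  (len 9)
gen 5: "00011010100"  (len 11)
gen 6: "0011010100"  (len 10)
gen 7: "011010100"  (len 9)
gen 8: "11010100"  (len 8)
gen 9: "1010100100"  (len 10)
gen 10: "0101001001000"  (len 13)
gen 11: "101001001000"  (len 12)
gen 12: "010010010001010"  (len 15)
gen 13: "10010010001010"  (len 14)
gen 14: "00100100010101000"  (len 17)
gen 15: "0100100010101000"  (len 16)

010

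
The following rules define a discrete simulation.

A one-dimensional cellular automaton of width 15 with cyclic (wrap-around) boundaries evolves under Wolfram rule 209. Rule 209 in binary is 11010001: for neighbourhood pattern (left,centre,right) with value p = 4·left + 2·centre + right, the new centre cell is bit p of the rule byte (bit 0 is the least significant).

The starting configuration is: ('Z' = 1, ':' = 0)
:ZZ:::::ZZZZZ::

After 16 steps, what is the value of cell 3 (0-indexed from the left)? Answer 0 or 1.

t=0: :ZZ:::::ZZZZZ::
t=1: ::ZZZZZ::ZZZZZZ
t=2: Z::ZZZZZ::ZZZZZ
t=3: ZZ::ZZZZZ::ZZZZ
t=4: ZZZ::ZZZZZ::ZZZ
t=5: ZZZZ::ZZZZZ::ZZ
t=6: ZZZZZ::ZZZZZ::Z
t=7: ZZZZZZ::ZZZZZ::
t=8: :ZZZZZZ::ZZZZZ:
t=9: ::ZZZZZZ::ZZZZZ
t=10: Z::ZZZZZZ::ZZZZ
t=11: ZZ::ZZZZZZ::ZZZ
t=12: ZZZ::ZZZZZZ::ZZ
t=13: ZZZZ::ZZZZZZ::Z
t=14: ZZZZZ::ZZZZZZ::
t=15: :ZZZZZ::ZZZZZZ:
t=16: ::ZZZZZ::ZZZZZZ

1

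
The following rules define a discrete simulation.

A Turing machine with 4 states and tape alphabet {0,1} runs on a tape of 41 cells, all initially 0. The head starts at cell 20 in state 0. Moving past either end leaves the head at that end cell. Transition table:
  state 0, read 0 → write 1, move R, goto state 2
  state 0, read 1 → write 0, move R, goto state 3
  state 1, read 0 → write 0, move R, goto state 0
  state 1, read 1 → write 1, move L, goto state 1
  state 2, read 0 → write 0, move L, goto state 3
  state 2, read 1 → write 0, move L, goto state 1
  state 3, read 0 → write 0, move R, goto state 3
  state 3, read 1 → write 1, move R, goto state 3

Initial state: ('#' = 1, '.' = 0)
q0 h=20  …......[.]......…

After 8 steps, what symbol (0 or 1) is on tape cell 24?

0

0) q0 h=20  …......[.]......…
1) q2 h=21  ….....#[.]......…
2) q3 h=20  …......[#]......…
3) q3 h=21  ….....#[.]......…
4) q3 h=22  …....#.[.]......…
5) q3 h=23  …...#..[.]......…
6) q3 h=24  …..#...[.]......…
7) q3 h=25  ….#....[.]......…
8) q3 h=26  …#.....[.]......…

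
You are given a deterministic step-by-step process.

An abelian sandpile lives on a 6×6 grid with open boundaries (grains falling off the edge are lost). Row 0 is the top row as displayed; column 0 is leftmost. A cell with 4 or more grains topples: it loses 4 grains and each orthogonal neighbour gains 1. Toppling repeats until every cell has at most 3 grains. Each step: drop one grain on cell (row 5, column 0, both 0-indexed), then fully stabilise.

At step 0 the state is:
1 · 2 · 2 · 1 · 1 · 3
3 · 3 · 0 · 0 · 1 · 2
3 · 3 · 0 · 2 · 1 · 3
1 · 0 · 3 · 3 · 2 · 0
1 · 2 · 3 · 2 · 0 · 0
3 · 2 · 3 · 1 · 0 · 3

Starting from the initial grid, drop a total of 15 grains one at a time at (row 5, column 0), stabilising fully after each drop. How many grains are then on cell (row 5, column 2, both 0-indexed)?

[0] 1 · 2 · 2 · 1 · 1 · 3
3 · 3 · 0 · 0 · 1 · 2
3 · 3 · 0 · 2 · 1 · 3
1 · 0 · 3 · 3 · 2 · 0
1 · 2 · 3 · 2 · 0 · 0
3 · 2 · 3 · 1 · 0 · 3
[1] 1 · 2 · 2 · 1 · 1 · 3
3 · 3 · 0 · 0 · 1 · 2
3 · 3 · 0 · 2 · 1 · 3
1 · 0 · 3 · 3 · 2 · 0
2 · 2 · 3 · 2 · 0 · 0
0 · 3 · 3 · 1 · 0 · 3
[2] 1 · 2 · 2 · 1 · 1 · 3
3 · 3 · 0 · 0 · 1 · 2
3 · 3 · 0 · 2 · 1 · 3
1 · 0 · 3 · 3 · 2 · 0
2 · 2 · 3 · 2 · 0 · 0
1 · 3 · 3 · 1 · 0 · 3
[3] 1 · 2 · 2 · 1 · 1 · 3
3 · 3 · 0 · 0 · 1 · 2
3 · 3 · 0 · 2 · 1 · 3
1 · 0 · 3 · 3 · 2 · 0
2 · 2 · 3 · 2 · 0 · 0
2 · 3 · 3 · 1 · 0 · 3
[4] 1 · 2 · 2 · 1 · 1 · 3
3 · 3 · 0 · 0 · 1 · 2
3 · 3 · 0 · 2 · 1 · 3
1 · 0 · 3 · 3 · 2 · 0
2 · 2 · 3 · 2 · 0 · 0
3 · 3 · 3 · 1 · 0 · 3
[5] 1 · 2 · 2 · 1 · 1 · 3
3 · 3 · 0 · 0 · 1 · 2
3 · 3 · 1 · 3 · 1 · 3
2 · 2 · 1 · 1 · 3 · 0
0 · 1 · 3 · 0 · 1 · 0
2 · 2 · 1 · 3 · 0 · 3
[6] 1 · 2 · 2 · 1 · 1 · 3
3 · 3 · 0 · 0 · 1 · 2
3 · 3 · 1 · 3 · 1 · 3
2 · 2 · 1 · 1 · 3 · 0
0 · 1 · 3 · 0 · 1 · 0
3 · 2 · 1 · 3 · 0 · 3
[7] 1 · 2 · 2 · 1 · 1 · 3
3 · 3 · 0 · 0 · 1 · 2
3 · 3 · 1 · 3 · 1 · 3
2 · 2 · 1 · 1 · 3 · 0
1 · 1 · 3 · 0 · 1 · 0
0 · 3 · 1 · 3 · 0 · 3
[8] 1 · 2 · 2 · 1 · 1 · 3
3 · 3 · 0 · 0 · 1 · 2
3 · 3 · 1 · 3 · 1 · 3
2 · 2 · 1 · 1 · 3 · 0
1 · 1 · 3 · 0 · 1 · 0
1 · 3 · 1 · 3 · 0 · 3
[9] 1 · 2 · 2 · 1 · 1 · 3
3 · 3 · 0 · 0 · 1 · 2
3 · 3 · 1 · 3 · 1 · 3
2 · 2 · 1 · 1 · 3 · 0
1 · 1 · 3 · 0 · 1 · 0
2 · 3 · 1 · 3 · 0 · 3
[10] 1 · 2 · 2 · 1 · 1 · 3
3 · 3 · 0 · 0 · 1 · 2
3 · 3 · 1 · 3 · 1 · 3
2 · 2 · 1 · 1 · 3 · 0
1 · 1 · 3 · 0 · 1 · 0
3 · 3 · 1 · 3 · 0 · 3
[11] 1 · 2 · 2 · 1 · 1 · 3
3 · 3 · 0 · 0 · 1 · 2
3 · 3 · 1 · 3 · 1 · 3
2 · 2 · 1 · 1 · 3 · 0
2 · 2 · 3 · 0 · 1 · 0
1 · 0 · 2 · 3 · 0 · 3
[12] 1 · 2 · 2 · 1 · 1 · 3
3 · 3 · 0 · 0 · 1 · 2
3 · 3 · 1 · 3 · 1 · 3
2 · 2 · 1 · 1 · 3 · 0
2 · 2 · 3 · 0 · 1 · 0
2 · 0 · 2 · 3 · 0 · 3
[13] 1 · 2 · 2 · 1 · 1 · 3
3 · 3 · 0 · 0 · 1 · 2
3 · 3 · 1 · 3 · 1 · 3
2 · 2 · 1 · 1 · 3 · 0
2 · 2 · 3 · 0 · 1 · 0
3 · 0 · 2 · 3 · 0 · 3
[14] 1 · 2 · 2 · 1 · 1 · 3
3 · 3 · 0 · 0 · 1 · 2
3 · 3 · 1 · 3 · 1 · 3
2 · 2 · 1 · 1 · 3 · 0
3 · 2 · 3 · 0 · 1 · 0
0 · 1 · 2 · 3 · 0 · 3
[15] 1 · 2 · 2 · 1 · 1 · 3
3 · 3 · 0 · 0 · 1 · 2
3 · 3 · 1 · 3 · 1 · 3
2 · 2 · 1 · 1 · 3 · 0
3 · 2 · 3 · 0 · 1 · 0
1 · 1 · 2 · 3 · 0 · 3

2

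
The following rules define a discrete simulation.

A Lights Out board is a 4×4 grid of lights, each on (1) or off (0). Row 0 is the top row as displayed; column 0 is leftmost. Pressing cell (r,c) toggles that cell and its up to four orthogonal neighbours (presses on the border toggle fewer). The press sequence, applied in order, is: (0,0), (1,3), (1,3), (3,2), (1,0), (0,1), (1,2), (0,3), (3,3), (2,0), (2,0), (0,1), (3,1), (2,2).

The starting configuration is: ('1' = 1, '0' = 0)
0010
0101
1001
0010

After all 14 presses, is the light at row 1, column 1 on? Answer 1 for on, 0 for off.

step 0: 0010
0101
1001
0010
step 1: 1110
1101
1001
0010
step 2: 1111
1110
1000
0010
step 3: 1110
1101
1001
0010
step 4: 1110
1101
1011
0101
step 5: 0110
0001
0011
0101
step 6: 1000
0101
0011
0101
step 7: 1010
0010
0001
0101
step 8: 1001
0011
0001
0101
step 9: 1001
0011
0000
0110
step 10: 1001
1011
1100
1110
step 11: 1001
0011
0000
0110
step 12: 0111
0111
0000
0110
step 13: 0111
0111
0100
1000
step 14: 0111
0101
0011
1010

1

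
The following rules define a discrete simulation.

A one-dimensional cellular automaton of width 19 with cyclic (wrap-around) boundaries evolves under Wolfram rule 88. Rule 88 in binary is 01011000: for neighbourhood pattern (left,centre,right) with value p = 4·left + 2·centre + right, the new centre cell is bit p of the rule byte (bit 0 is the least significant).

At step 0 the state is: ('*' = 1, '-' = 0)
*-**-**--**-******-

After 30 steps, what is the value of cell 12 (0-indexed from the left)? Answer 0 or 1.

0

step 0: *-**-**--**-******-
step 1: --**-***-**-*----*-
step 2: --**-*-*-**--*----*
step 3: *-**-----***--*----
step 4: --***----*-**--*---
step 5: --*-**-----***--*--
step 6: ----***----*-**--*-
step 7: ----*-**-----***--*
step 8: *-----***----*-**--
step 9: -*----*-**-----***-
step 10: --*-----***----*-**
step 11: *--*----*-**-----**
step 12: **--*-----***----*-
step 13: ***--*----*-**-----
step 14: *-**--*-----***----
step 15: --***--*----*-**---
step 16: --*-**--*-----***--
step 17: ----***--*----*-**-
step 18: ----*-**--*-----***
step 19: *-----***--*----*-*
step 20: **----*-**--*-----*
step 21: -**-----***--*----*
step 22: -***----*-**--*----
step 23: -*-**-----***--*---
step 24: ---***----*-**--*--
step 25: ---*-**-----***--*-
step 26: -----***----*-**--*
step 27: *----*-**-----***--
step 28: -*-----***----*-**-
step 29: --*----*-**-----***
step 30: *--*-----***----*-*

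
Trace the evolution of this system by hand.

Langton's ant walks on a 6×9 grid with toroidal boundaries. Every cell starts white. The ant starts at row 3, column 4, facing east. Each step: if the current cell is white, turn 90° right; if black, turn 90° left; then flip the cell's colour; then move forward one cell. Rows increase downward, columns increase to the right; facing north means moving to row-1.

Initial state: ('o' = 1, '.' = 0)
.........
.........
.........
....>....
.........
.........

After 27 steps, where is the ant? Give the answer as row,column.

gen 0: .........
.........
.........
....>....
.........
.........
gen 1: .........
.........
.........
....o....
....v....
.........
gen 2: .........
.........
.........
....o....
...<o....
.........
gen 3: .........
.........
.........
...^o....
...oo....
.........
gen 4: .........
.........
.........
...o>....
...oo....
.........
gen 5: .........
.........
....^....
...o.....
...oo....
.........
gen 6: .........
.........
....o>...
...o.....
...oo....
.........
gen 7: .........
.........
....oo...
...o.v...
...oo....
.........
gen 8: .........
.........
....oo...
...o<o...
...oo....
.........
gen 9: .........
.........
....^o...
...ooo...
...oo....
.........
gen 10: .........
.........
...<.o...
...ooo...
...oo....
.........
gen 11: .........
...^.....
...o.o...
...ooo...
...oo....
.........
gen 12: .........
...o>....
...o.o...
...ooo...
...oo....
.........
gen 13: .........
...oo....
...ovo...
...ooo...
...oo....
.........
gen 14: .........
...oo....
...<oo...
...ooo...
...oo....
.........
gen 15: .........
...oo....
....oo...
...voo...
...oo....
.........
gen 16: .........
...oo....
....oo...
....>o...
...oo....
.........
gen 17: .........
...oo....
....^o...
.....o...
...oo....
.........
gen 18: .........
...oo....
...<.o...
.....o...
...oo....
.........
gen 19: .........
...^o....
...o.o...
.....o...
...oo....
.........
gen 20: .........
..<.o....
...o.o...
.....o...
...oo....
.........
gen 21: ..^......
..o.o....
...o.o...
.....o...
...oo....
.........
gen 22: ..o>.....
..o.o....
...o.o...
.....o...
...oo....
.........
gen 23: ..oo.....
..ovo....
...o.o...
.....o...
...oo....
.........
gen 24: ..oo.....
..<oo....
...o.o...
.....o...
...oo....
.........
gen 25: ..oo.....
...oo....
..vo.o...
.....o...
...oo....
.........
gen 26: ..oo.....
...oo....
.<oo.o...
.....o...
...oo....
.........
gen 27: ..oo.....
.^.oo....
.ooo.o...
.....o...
...oo....
.........

1,1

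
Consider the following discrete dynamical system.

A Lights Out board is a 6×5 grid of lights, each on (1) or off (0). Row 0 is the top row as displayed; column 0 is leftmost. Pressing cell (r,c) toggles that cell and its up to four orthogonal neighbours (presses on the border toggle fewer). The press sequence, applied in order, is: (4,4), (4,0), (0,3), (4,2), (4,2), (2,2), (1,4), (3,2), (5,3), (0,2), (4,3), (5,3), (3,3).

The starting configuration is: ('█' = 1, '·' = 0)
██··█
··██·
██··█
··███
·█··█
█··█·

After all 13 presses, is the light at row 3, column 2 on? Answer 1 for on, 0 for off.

k=0  ██··█
··██·
██··█
··███
·█··█
█··█·
k=1  ██··█
··██·
██··█
··██·
·█·█·
█··██
k=2  ██··█
··██·
██··█
█·██·
█··█·
···██
k=3  ████·
··█··
██··█
█·██·
█··█·
···██
k=4  ████·
··█··
██··█
█··█·
███··
··███
k=5  ████·
··█··
██··█
█·██·
█··█·
···██
k=6  ████·
·····
█·███
█··█·
█··█·
···██
k=7  █████
···██
█·██·
█··█·
█··█·
···██
k=8  █████
···██
█··█·
███··
█·██·
···██
k=9  █████
···██
█··█·
███··
█·█··
··█··
k=10  █···█
··███
█··█·
███··
█·█··
··█··
k=11  █···█
··███
█··█·
████·
█··██
··██·
k=12  █···█
··███
█··█·
████·
█···█
····█
k=13  █···█
··███
█····
██··█
█··██
····█

0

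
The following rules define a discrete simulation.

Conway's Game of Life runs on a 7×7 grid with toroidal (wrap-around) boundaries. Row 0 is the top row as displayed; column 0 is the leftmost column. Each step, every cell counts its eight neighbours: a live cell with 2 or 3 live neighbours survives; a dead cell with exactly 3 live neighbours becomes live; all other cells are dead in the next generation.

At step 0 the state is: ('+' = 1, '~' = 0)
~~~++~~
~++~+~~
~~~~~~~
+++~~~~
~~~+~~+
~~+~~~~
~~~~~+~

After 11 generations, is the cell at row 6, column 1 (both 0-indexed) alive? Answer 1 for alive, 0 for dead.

[0] ~~~++~~
~++~+~~
~~~~~~~
+++~~~~
~~~+~~+
~~+~~~~
~~~~~+~
[1] ~~++++~
~~+~+~~
+~~+~~~
+++~~~~
+~~+~~~
~~~~~~~
~~~++~~
[2] ~~+~~+~
~++~~+~
+~~+~~~
+~++~~+
+~+~~~~
~~~++~~
~~+~~+~
[3] ~~+++++
~++++~+
+~~++~~
+~++~~+
+~+~+~+
~++++~~
~~+~~+~
[4] +~~~~~+
~+~~~~+
~~~~~~~
~~+~~~~
~~~~+~+
+~~~+~+
~~~~~~+
[5] ~~~~~++
~~~~~~+
~~~~~~~
~~~~~~~
+~~+~~+
+~~~~~+
~~~~~~~
[6] ~~~~~++
~~~~~++
~~~~~~~
~~~~~~~
+~~~~~+
+~~~~~+
+~~~~+~
[7] +~~~+~~
~~~~~++
~~~~~~~
~~~~~~~
+~~~~~+
~+~~~+~
+~~~~+~
[8] +~~~+~~
~~~~~++
~~~~~~~
~~~~~~~
+~~~~~+
~+~~~+~
++~~++~
[9] ++~~+~~
~~~~~++
~~~~~~~
~~~~~~~
+~~~~~+
~+~~++~
++~~++~
[10] ~+~~+~~
+~~~~++
~~~~~~~
~~~~~~~
+~~~~++
~+~~+~~
~~++~~~
[11] +++++++
+~~~~++
~~~~~~+
~~~~~~+
+~~~~++
+++++++
~++++~~

1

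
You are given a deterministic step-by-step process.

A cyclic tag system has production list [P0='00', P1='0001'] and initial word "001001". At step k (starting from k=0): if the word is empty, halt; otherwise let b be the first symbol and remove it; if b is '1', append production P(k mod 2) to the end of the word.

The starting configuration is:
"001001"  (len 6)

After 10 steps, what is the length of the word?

2

step 0: "001001"  (len 6)
step 1: "01001"  (len 5)
step 2: "1001"  (len 4)
step 3: "00100"  (len 5)
step 4: "0100"  (len 4)
step 5: "100"  (len 3)
step 6: "000001"  (len 6)
step 7: "00001"  (len 5)
step 8: "0001"  (len 4)
step 9: "001"  (len 3)
step 10: "01"  (len 2)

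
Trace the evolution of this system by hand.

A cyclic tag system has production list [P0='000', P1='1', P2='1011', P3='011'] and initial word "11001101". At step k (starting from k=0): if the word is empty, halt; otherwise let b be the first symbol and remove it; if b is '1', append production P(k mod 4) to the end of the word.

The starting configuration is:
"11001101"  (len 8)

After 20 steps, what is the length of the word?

10

step 0: "11001101"  (len 8)
step 1: "1001101000"  (len 10)
step 2: "0011010001"  (len 10)
step 3: "011010001"  (len 9)
step 4: "11010001"  (len 8)
step 5: "1010001000"  (len 10)
step 6: "0100010001"  (len 10)
step 7: "100010001"  (len 9)
step 8: "00010001011"  (len 11)
step 9: "0010001011"  (len 10)
step 10: "010001011"  (len 9)
step 11: "10001011"  (len 8)
step 12: "0001011011"  (len 10)
step 13: "001011011"  (len 9)
step 14: "01011011"  (len 8)
step 15: "1011011"  (len 7)
step 16: "011011011"  (len 9)
step 17: "11011011"  (len 8)
step 18: "10110111"  (len 8)
step 19: "01101111011"  (len 11)
step 20: "1101111011"  (len 10)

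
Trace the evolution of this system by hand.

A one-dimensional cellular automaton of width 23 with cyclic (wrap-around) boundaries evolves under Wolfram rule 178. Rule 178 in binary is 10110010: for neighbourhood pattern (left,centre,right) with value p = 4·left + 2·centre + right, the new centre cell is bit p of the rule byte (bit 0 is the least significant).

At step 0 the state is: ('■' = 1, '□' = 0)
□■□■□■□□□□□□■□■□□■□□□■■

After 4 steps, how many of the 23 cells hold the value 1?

11

t=0: □■□■□■□□□□□□■□■□□■□□□■■
t=1: ■□■□■□■□□□□■□■□■■□■□■□□
t=2: □■□■□■□■□□■□■□■□□■□■□■■
t=3: ■□■□■□■□■■□■□■□■■□■□■□□
t=4: □■□■□■□■□□■□■□■□□■□■□■■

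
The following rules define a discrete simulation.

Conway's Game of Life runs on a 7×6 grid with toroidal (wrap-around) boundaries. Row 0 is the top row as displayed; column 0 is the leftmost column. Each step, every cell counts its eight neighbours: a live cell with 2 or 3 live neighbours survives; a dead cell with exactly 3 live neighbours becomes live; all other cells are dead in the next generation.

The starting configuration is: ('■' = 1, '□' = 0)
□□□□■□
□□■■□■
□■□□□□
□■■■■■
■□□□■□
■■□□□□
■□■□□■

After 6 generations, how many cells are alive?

k=0  □□□□■□
□□■■□■
□■□□□□
□■■■■■
■□□□■□
■■□□□□
■□■□□■
k=1  ■■■□■□
□□■■■□
□■□□□■
□■■■■■
□□□□■□
□□□□□□
■□□□□■
k=2  ■□■□■□
□□□□■□
□■□□□■
□■■■□■
□□■□■■
□□□□□■
■□□□□■
k=3  ■■□■■□
■■□■■□
□■□■□■
□■□■□■
□■■□□■
□□□□□□
■■□□■□
k=4  □□□□□□
□□□□□□
□■□■□■
□■□■□■
□■■□■□
□□■□□■
■■■■■□
k=5  □■■■□□
□□□□□□
□□□□□□
□■□■□■
□■□□■■
□□□□□■
■■■■■■
k=6  □□□□□■
□□■□□□
□□□□□□
□□■□□■
□□■□□■
□□□□□□
□□□□□■

7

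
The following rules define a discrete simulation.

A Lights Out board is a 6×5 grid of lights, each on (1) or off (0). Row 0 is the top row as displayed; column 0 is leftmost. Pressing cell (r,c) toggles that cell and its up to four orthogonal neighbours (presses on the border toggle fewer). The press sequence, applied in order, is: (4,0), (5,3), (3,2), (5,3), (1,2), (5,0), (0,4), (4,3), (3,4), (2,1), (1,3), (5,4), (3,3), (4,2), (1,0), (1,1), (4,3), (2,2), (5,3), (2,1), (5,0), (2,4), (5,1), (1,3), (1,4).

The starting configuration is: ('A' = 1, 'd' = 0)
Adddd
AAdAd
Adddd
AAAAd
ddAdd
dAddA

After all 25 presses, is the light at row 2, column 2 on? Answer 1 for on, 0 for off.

1

step 0: Adddd
AAdAd
Adddd
AAAAd
ddAdd
dAddA
step 1: Adddd
AAdAd
Adddd
dAAAd
AAAdd
AAddA
step 2: Adddd
AAdAd
Adddd
dAAAd
AAAAd
AAAAd
step 3: Adddd
AAdAd
AdAdd
ddddd
AAdAd
AAAAd
step 4: Adddd
AAdAd
AdAdd
ddddd
AAddd
AAddA
step 5: AdAdd
AdAdd
Adddd
ddddd
AAddd
AAddA
step 6: AdAdd
AdAdd
Adddd
ddddd
dAddd
ddddA
step 7: AdAAA
AdAdA
Adddd
ddddd
dAddd
ddddA
step 8: AdAAA
AdAdA
Adddd
dddAd
dAAAA
dddAA
step 9: AdAAA
AdAdA
AdddA
ddddA
dAAAd
dddAA
step 10: AdAAA
AAAdA
dAAdA
dAddA
dAAAd
dddAA
step 11: AdAdA
AAdAd
dAAAA
dAddA
dAAAd
dddAA
step 12: AdAdA
AAdAd
dAAAA
dAddA
dAAAA
ddddd
step 13: AdAdA
AAdAd
dAAdA
dAAAd
dAAdA
ddddd
step 14: AdAdA
AAdAd
dAAdA
dAdAd
dddAA
ddAdd
step 15: ddAdA
dddAd
AAAdA
dAdAd
dddAA
ddAdd
step 16: dAAdA
AAAAd
AdAdA
dAdAd
dddAA
ddAdd
step 17: dAAdA
AAAAd
AdAdA
dAddd
ddAdd
ddAAd
step 18: dAAdA
AAdAd
AAdAA
dAAdd
ddAdd
ddAAd
step 19: dAAdA
AAdAd
AAdAA
dAAdd
ddAAd
ddddA
step 20: dAAdA
AddAd
ddAAA
ddAdd
ddAAd
ddddA
step 21: dAAdA
AddAd
ddAAA
ddAdd
AdAAd
AAddA
step 22: dAAdA
AddAA
ddAdd
ddAdA
AdAAd
AAddA
step 23: dAAdA
AddAA
ddAdd
ddAdA
AAAAd
ddAdA
step 24: dAAAA
AdAdd
ddAAd
ddAdA
AAAAd
ddAdA
step 25: dAAAd
AdAAA
ddAAA
ddAdA
AAAAd
ddAdA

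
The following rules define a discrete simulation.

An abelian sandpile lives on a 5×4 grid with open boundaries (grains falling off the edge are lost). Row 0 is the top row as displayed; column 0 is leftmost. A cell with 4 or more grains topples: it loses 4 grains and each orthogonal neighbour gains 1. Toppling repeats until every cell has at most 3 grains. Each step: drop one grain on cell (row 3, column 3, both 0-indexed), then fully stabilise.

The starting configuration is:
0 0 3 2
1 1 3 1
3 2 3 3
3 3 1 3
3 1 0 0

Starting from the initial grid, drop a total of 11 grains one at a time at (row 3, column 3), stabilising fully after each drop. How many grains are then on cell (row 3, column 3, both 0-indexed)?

t=0: 0 0 3 2
1 1 3 1
3 2 3 3
3 3 1 3
3 1 0 0
t=1: 0 1 0 3
1 2 1 3
3 3 1 1
3 3 3 1
3 1 0 1
t=2: 0 1 0 3
1 2 1 3
3 3 1 1
3 3 3 2
3 1 0 1
t=3: 0 1 0 3
1 2 1 3
3 3 1 1
3 3 3 3
3 1 0 1
t=4: 0 1 0 3
2 3 1 3
1 1 3 2
2 2 1 1
0 3 1 2
t=5: 0 1 0 3
2 3 1 3
1 1 3 2
2 2 1 2
0 3 1 2
t=6: 0 1 0 3
2 3 1 3
1 1 3 2
2 2 1 3
0 3 1 2
t=7: 0 1 0 3
2 3 1 3
1 1 3 3
2 2 2 0
0 3 1 3
t=8: 0 1 0 3
2 3 1 3
1 1 3 3
2 2 2 1
0 3 1 3
t=9: 0 1 0 3
2 3 1 3
1 1 3 3
2 2 2 2
0 3 1 3
t=10: 0 1 0 3
2 3 1 3
1 1 3 3
2 2 2 3
0 3 1 3
t=11: 0 1 1 0
2 3 3 1
1 2 1 2
2 3 0 3
0 3 3 0

3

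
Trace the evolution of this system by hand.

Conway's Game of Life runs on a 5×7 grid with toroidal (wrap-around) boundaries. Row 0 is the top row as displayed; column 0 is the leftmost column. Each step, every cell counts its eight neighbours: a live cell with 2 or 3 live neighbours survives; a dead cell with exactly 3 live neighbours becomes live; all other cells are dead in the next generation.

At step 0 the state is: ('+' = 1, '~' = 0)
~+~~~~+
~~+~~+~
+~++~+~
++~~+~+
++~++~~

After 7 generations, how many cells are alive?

8

t=0: ~+~~~~+
~~+~~+~
+~++~+~
++~~+~+
++~++~~
t=1: ~+~++++
+~++++~
+~++~+~
~~~~~~~
~~~++~~
t=2: ++~~~~+
+~~~~~~
~~+~~+~
~~+~~~~
~~++~~~
t=3: +++~~~+
+~~~~~~
~+~~~~~
~++~~~~
+~++~~~
t=4: ~~++~~+
~~+~~~+
+++~~~~
+~~+~~~
~~~+~~+
t=5: +~++~++
~~~~~~+
+~++~~+
+~~+~~+
+~~++~+
t=6: ~+++~~~
~~~~+~~
~+++~+~
~~~~~~~
~~~~~~~
t=7: ~~++~~~
~~~~+~~
~~+++~~
~~+~~~~
~~+~~~~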